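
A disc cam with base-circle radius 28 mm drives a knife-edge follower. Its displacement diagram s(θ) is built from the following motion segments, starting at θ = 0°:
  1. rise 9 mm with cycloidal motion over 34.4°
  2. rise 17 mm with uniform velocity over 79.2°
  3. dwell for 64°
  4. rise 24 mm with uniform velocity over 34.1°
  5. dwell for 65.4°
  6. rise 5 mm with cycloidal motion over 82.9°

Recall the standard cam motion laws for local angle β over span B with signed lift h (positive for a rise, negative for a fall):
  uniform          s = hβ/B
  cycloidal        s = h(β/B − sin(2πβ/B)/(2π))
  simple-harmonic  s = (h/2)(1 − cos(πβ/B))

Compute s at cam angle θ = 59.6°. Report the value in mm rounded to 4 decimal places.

seg 1 [0°–34.4°] cycloidal, h=9: full span → s += 9 → s = 9.0000
seg 2 [34.4°–113.6°] uniform, h=17: θ=59.6° here. β=25.2, B=79.2. 17·25.2/79.2 = 5.4091 → s = 14.4091

14.4091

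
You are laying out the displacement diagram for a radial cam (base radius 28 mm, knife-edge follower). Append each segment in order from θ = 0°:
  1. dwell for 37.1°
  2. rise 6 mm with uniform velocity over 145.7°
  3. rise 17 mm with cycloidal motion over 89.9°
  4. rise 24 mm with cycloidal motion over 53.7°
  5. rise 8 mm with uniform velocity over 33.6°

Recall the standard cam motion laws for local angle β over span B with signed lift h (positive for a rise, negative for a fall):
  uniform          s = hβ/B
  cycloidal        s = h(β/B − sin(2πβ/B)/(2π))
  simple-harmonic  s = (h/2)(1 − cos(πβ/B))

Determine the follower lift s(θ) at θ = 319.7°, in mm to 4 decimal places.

seg 1 [0°–37.1°] dwell: s stays 0.0000
seg 2 [37.1°–182.8°] uniform, h=6: full span → s += 6 → s = 6.0000
seg 3 [182.8°–272.7°] cycloidal, h=17: full span → s += 17 → s = 23.0000
seg 4 [272.7°–326.4°] cycloidal, h=24: θ=319.7° here. β=47, B=53.7. 24·(0.8752 − sin(2π·0.8752)/(2π)) = 23.7026 → s = 46.7026

46.7026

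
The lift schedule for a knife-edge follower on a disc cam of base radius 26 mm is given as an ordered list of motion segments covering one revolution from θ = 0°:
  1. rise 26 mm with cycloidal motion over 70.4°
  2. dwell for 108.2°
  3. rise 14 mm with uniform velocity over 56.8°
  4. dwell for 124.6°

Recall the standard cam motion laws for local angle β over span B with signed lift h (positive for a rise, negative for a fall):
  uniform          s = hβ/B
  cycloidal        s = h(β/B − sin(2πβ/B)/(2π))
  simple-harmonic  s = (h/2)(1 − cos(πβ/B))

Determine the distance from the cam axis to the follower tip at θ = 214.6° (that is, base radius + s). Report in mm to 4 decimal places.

seg 1 [0°–70.4°] cycloidal, h=26: full span → s += 26 → s = 26.0000
seg 2 [70.4°–178.6°] dwell: s stays 26.0000
seg 3 [178.6°–235.4°] uniform, h=14: θ=214.6° here. β=36, B=56.8. 14·36/56.8 = 8.8732 → s = 34.8732
radial distance = base radius + s = 26 + 34.8732 = 60.8732

60.8732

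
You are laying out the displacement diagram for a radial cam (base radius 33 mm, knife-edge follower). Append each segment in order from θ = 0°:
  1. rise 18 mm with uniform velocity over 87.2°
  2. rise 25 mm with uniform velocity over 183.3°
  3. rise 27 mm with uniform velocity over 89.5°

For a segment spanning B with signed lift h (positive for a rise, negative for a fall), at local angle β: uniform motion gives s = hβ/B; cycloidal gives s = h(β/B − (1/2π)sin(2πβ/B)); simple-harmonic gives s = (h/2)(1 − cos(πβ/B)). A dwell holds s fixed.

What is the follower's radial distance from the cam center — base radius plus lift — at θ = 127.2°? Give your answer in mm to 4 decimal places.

seg 1 [0°–87.2°] uniform, h=18: full span → s += 18 → s = 18.0000
seg 2 [87.2°–270.5°] uniform, h=25: θ=127.2° here. β=40, B=183.3. 25·40/183.3 = 5.4555 → s = 23.4555
radial distance = base radius + s = 33 + 23.4555 = 56.4555

56.4555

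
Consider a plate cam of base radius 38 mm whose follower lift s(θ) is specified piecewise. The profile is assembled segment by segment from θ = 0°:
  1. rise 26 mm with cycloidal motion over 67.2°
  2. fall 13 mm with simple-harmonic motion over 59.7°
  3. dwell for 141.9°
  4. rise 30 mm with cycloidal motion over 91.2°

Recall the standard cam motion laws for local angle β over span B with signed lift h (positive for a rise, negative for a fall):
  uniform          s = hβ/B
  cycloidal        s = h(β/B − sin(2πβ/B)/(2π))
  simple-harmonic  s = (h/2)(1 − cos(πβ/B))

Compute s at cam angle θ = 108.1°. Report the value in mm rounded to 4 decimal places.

seg 1 [0°–67.2°] cycloidal, h=26: full span → s += 26 → s = 26.0000
seg 2 [67.2°–126.9°] simple-harmonic, h=-13: θ=108.1° here. β=40.9, B=59.7. -13/2·(1 − cos(π·0.6851)) = -10.0702 → s = 15.9298

15.9298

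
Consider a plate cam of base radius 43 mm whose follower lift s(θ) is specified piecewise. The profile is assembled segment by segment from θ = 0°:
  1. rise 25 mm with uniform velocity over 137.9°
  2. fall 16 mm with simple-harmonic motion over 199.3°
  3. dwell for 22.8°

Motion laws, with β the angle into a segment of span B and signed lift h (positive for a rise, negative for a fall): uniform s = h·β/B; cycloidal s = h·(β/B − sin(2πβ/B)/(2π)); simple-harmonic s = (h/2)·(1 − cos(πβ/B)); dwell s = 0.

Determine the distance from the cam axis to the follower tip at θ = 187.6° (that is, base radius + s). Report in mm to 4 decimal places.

seg 1 [0°–137.9°] uniform, h=25: full span → s += 25 → s = 25.0000
seg 2 [137.9°–337.2°] simple-harmonic, h=-16: θ=187.6° here. β=49.7, B=199.3. -16/2·(1 − cos(π·0.2494)) = -2.3320 → s = 22.6680
radial distance = base radius + s = 43 + 22.6680 = 65.6680

65.6680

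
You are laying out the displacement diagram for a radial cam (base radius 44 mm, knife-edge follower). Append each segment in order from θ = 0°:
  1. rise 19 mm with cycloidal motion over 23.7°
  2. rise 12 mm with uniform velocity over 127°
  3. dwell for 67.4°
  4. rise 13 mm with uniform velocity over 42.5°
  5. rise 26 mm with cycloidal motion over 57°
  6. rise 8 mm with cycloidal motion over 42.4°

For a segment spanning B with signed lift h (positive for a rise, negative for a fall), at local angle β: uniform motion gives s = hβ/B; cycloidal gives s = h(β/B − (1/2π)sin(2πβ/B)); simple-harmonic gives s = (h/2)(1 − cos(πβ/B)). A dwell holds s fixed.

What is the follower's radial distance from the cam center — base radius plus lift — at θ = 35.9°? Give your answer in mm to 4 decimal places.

seg 1 [0°–23.7°] cycloidal, h=19: full span → s += 19 → s = 19.0000
seg 2 [23.7°–150.7°] uniform, h=12: θ=35.9° here. β=12.2, B=127. 12·12.2/127 = 1.1528 → s = 20.1528
radial distance = base radius + s = 44 + 20.1528 = 64.1528

64.1528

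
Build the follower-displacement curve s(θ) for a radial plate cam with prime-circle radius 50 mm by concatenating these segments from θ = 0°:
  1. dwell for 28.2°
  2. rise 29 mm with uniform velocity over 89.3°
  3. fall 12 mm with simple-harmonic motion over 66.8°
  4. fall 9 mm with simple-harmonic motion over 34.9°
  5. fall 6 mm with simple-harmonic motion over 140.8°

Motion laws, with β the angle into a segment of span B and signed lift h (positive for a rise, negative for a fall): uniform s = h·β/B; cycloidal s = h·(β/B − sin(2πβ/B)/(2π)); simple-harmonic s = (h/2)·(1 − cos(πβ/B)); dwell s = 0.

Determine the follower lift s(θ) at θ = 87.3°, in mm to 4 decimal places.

seg 1 [0°–28.2°] dwell: s stays 0.0000
seg 2 [28.2°–117.5°] uniform, h=29: θ=87.3° here. β=59.1, B=89.3. 29·59.1/89.3 = 19.1926 → s = 19.1926

19.1926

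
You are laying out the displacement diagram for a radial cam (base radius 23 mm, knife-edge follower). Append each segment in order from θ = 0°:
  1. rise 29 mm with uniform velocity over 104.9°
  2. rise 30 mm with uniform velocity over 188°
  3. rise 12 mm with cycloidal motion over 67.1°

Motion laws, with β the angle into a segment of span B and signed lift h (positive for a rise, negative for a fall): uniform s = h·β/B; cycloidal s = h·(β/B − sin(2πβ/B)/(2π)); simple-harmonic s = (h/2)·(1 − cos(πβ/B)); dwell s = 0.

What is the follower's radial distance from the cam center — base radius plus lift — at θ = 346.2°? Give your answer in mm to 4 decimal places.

seg 1 [0°–104.9°] uniform, h=29: full span → s += 29 → s = 29.0000
seg 2 [104.9°–292.9°] uniform, h=30: full span → s += 30 → s = 59.0000
seg 3 [292.9°–360°] cycloidal, h=12: θ=346.2° here. β=53.3, B=67.1. 12·(0.7943 − sin(2π·0.7943)/(2π)) = 11.3683 → s = 70.3683
radial distance = base radius + s = 23 + 70.3683 = 93.3683

93.3683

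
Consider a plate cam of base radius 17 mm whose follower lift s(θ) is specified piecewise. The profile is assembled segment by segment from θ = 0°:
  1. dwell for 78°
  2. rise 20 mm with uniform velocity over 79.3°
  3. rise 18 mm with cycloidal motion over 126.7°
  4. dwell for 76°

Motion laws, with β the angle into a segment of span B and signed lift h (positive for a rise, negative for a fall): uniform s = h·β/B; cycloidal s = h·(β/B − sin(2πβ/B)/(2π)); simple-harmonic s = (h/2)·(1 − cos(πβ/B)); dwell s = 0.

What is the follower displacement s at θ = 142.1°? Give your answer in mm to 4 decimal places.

seg 1 [0°–78°] dwell: s stays 0.0000
seg 2 [78°–157.3°] uniform, h=20: θ=142.1° here. β=64.1, B=79.3. 20·64.1/79.3 = 16.1665 → s = 16.1665

16.1665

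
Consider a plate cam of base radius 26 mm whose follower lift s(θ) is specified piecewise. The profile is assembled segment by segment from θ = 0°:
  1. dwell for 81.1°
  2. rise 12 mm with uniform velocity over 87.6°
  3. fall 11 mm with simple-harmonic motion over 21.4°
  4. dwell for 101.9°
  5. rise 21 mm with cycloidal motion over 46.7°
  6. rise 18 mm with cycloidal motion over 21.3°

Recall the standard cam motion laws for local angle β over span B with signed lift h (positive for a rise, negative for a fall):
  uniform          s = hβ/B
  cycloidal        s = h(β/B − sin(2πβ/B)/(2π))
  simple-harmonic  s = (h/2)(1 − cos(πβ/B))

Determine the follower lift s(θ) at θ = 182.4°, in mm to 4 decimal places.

seg 1 [0°–81.1°] dwell: s stays 0.0000
seg 2 [81.1°–168.7°] uniform, h=12: full span → s += 12 → s = 12.0000
seg 3 [168.7°–190.1°] simple-harmonic, h=-11: θ=182.4° here. β=13.7, B=21.4. -11/2·(1 − cos(π·0.6402)) = -7.8447 → s = 4.1553

4.1553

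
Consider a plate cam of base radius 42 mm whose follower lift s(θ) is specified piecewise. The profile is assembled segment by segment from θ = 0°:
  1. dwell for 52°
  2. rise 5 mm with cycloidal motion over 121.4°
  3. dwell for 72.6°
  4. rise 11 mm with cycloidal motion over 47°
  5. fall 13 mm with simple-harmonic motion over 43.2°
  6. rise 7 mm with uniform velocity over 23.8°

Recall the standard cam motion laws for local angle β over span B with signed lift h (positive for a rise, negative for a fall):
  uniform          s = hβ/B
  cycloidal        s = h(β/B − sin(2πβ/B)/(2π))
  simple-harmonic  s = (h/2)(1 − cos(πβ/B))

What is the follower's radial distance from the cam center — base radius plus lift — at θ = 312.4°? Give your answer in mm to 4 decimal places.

seg 1 [0°–52°] dwell: s stays 0.0000
seg 2 [52°–173.4°] cycloidal, h=5: full span → s += 5 → s = 5.0000
seg 3 [173.4°–246°] dwell: s stays 5.0000
seg 4 [246°–293°] cycloidal, h=11: full span → s += 11 → s = 16.0000
seg 5 [293°–336.2°] simple-harmonic, h=-13: θ=312.4° here. β=19.4, B=43.2. -13/2·(1 − cos(π·0.4491)) = -5.4645 → s = 10.5355
radial distance = base radius + s = 42 + 10.5355 = 52.5355

52.5355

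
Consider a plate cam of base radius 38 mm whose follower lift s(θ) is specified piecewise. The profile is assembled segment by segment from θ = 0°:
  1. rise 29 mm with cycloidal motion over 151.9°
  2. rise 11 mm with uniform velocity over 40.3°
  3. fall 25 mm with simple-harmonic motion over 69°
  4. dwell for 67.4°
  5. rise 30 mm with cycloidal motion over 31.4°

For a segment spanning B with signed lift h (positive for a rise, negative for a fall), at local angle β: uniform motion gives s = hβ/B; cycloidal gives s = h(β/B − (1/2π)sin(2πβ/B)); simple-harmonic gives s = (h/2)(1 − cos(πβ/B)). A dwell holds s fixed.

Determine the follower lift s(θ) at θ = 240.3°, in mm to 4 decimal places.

seg 1 [0°–151.9°] cycloidal, h=29: full span → s += 29 → s = 29.0000
seg 2 [151.9°–192.2°] uniform, h=11: full span → s += 11 → s = 40.0000
seg 3 [192.2°–261.2°] simple-harmonic, h=-25: θ=240.3° here. β=48.1, B=69. -25/2·(1 − cos(π·0.6971)) = -19.7549 → s = 20.2451

20.2451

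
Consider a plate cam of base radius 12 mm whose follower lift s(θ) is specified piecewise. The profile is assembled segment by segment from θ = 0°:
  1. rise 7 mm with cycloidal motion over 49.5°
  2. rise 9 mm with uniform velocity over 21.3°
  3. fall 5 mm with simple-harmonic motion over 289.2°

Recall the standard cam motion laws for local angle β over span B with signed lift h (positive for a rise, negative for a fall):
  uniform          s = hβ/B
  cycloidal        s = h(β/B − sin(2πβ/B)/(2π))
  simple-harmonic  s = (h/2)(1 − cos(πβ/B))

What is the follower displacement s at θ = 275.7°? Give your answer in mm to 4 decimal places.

seg 1 [0°–49.5°] cycloidal, h=7: full span → s += 7 → s = 7.0000
seg 2 [49.5°–70.8°] uniform, h=9: full span → s += 9 → s = 16.0000
seg 3 [70.8°–360°] simple-harmonic, h=-5: θ=275.7° here. β=204.9, B=289.2. -5/2·(1 − cos(π·0.7085)) = -4.0230 → s = 11.9770

11.9770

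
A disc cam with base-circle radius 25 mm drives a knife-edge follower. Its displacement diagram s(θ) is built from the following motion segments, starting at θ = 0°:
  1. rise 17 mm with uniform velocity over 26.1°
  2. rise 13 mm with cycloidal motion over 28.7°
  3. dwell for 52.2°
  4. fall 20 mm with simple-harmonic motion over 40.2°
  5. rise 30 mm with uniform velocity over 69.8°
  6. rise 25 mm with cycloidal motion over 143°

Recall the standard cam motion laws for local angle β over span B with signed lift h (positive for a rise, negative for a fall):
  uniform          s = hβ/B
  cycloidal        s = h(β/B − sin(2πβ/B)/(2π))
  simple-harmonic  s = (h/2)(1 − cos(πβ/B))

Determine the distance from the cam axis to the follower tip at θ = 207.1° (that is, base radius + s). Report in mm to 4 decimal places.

seg 1 [0°–26.1°] uniform, h=17: full span → s += 17 → s = 17.0000
seg 2 [26.1°–54.8°] cycloidal, h=13: full span → s += 13 → s = 30.0000
seg 3 [54.8°–107°] dwell: s stays 30.0000
seg 4 [107°–147.2°] simple-harmonic, h=-20: full span → s += -20 → s = 10.0000
seg 5 [147.2°–217°] uniform, h=30: θ=207.1° here. β=59.9, B=69.8. 30·59.9/69.8 = 25.7450 → s = 35.7450
radial distance = base radius + s = 25 + 35.7450 = 60.7450

60.7450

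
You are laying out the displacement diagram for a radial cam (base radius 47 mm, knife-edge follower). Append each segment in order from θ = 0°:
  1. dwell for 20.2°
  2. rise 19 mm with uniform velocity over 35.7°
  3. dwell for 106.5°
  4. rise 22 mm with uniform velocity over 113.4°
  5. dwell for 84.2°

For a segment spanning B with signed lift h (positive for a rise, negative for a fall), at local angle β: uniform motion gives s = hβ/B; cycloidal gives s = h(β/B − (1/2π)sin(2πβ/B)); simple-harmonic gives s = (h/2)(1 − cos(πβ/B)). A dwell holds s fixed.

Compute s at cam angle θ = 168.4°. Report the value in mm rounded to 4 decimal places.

seg 1 [0°–20.2°] dwell: s stays 0.0000
seg 2 [20.2°–55.9°] uniform, h=19: full span → s += 19 → s = 19.0000
seg 3 [55.9°–162.4°] dwell: s stays 19.0000
seg 4 [162.4°–275.8°] uniform, h=22: θ=168.4° here. β=6, B=113.4. 22·6/113.4 = 1.1640 → s = 20.1640

20.1640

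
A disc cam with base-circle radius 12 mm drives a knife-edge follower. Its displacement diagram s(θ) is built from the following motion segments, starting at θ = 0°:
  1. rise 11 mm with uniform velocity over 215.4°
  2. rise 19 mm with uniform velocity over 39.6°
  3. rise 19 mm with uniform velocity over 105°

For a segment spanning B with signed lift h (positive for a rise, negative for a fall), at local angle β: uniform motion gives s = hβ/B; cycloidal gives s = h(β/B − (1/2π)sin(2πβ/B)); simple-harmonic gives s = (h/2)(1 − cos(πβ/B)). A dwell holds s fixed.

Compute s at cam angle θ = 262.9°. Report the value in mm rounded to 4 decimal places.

seg 1 [0°–215.4°] uniform, h=11: full span → s += 11 → s = 11.0000
seg 2 [215.4°–255°] uniform, h=19: full span → s += 19 → s = 30.0000
seg 3 [255°–360°] uniform, h=19: θ=262.9° here. β=7.9, B=105. 19·7.9/105 = 1.4295 → s = 31.4295

31.4295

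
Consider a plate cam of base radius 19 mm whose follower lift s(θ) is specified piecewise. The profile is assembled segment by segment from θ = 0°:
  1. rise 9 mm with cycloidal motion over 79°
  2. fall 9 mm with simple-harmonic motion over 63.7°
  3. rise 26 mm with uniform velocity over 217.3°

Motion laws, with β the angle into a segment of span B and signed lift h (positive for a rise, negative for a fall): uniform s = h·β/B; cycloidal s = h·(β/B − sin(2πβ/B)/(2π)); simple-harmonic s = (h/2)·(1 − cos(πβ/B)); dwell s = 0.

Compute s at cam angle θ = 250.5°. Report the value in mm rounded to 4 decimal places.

seg 1 [0°–79°] cycloidal, h=9: full span → s += 9 → s = 9.0000
seg 2 [79°–142.7°] simple-harmonic, h=-9: full span → s += -9 → s = 0.0000
seg 3 [142.7°–360°] uniform, h=26: θ=250.5° here. β=107.8, B=217.3. 26·107.8/217.3 = 12.8983 → s = 12.8983

12.8983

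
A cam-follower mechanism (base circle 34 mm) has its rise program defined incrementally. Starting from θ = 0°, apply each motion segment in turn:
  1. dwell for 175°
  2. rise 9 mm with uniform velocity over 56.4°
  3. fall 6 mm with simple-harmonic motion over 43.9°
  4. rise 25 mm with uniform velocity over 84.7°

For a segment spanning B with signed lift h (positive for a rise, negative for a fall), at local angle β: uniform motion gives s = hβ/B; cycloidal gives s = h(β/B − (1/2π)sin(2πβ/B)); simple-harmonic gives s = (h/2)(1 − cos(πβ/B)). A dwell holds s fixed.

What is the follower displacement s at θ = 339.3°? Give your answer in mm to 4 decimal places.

seg 1 [0°–175°] dwell: s stays 0.0000
seg 2 [175°–231.4°] uniform, h=9: full span → s += 9 → s = 9.0000
seg 3 [231.4°–275.3°] simple-harmonic, h=-6: full span → s += -6 → s = 3.0000
seg 4 [275.3°–360°] uniform, h=25: θ=339.3° here. β=64, B=84.7. 25·64/84.7 = 18.8902 → s = 21.8902

21.8902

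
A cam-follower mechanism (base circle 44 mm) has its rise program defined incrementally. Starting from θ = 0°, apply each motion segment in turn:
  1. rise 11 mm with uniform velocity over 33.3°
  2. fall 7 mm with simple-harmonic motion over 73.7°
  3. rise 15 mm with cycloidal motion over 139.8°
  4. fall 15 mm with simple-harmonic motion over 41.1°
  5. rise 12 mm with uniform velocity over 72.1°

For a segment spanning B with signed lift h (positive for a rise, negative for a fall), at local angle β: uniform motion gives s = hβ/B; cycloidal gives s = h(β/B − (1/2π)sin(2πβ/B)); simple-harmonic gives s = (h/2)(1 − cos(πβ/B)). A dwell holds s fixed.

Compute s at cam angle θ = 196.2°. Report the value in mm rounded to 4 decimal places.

seg 1 [0°–33.3°] uniform, h=11: full span → s += 11 → s = 11.0000
seg 2 [33.3°–107°] simple-harmonic, h=-7: full span → s += -7 → s = 4.0000
seg 3 [107°–246.8°] cycloidal, h=15: θ=196.2° here. β=89.2, B=139.8. 15·(0.6381 − sin(2π·0.6381)/(2π)) = 11.3915 → s = 15.3915

15.3915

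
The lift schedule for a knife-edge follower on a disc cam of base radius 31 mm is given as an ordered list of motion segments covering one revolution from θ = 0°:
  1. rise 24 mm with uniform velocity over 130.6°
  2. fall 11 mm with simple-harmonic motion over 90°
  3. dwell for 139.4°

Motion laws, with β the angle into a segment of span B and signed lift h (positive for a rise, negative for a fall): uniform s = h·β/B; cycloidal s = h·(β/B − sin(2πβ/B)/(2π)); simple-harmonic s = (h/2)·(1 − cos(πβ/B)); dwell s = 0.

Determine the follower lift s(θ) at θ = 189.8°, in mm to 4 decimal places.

seg 1 [0°–130.6°] uniform, h=24: full span → s += 24 → s = 24.0000
seg 2 [130.6°–220.6°] simple-harmonic, h=-11: θ=189.8° here. β=59.2, B=90. -11/2·(1 − cos(π·0.6578)) = -8.1159 → s = 15.8841

15.8841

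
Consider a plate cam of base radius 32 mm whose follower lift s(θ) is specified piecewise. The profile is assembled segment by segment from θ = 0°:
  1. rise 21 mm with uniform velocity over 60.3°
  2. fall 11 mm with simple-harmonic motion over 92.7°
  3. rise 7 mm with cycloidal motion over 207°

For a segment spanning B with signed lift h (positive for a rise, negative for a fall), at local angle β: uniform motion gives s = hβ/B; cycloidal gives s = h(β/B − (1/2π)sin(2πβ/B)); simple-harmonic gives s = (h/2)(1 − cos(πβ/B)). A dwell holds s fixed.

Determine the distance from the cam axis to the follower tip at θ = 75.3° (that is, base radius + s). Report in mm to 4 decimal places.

seg 1 [0°–60.3°] uniform, h=21: full span → s += 21 → s = 21.0000
seg 2 [60.3°–153°] simple-harmonic, h=-11: θ=75.3° here. β=15, B=92.7. -11/2·(1 − cos(π·0.1618)) = -0.6955 → s = 20.3045
radial distance = base radius + s = 32 + 20.3045 = 52.3045

52.3045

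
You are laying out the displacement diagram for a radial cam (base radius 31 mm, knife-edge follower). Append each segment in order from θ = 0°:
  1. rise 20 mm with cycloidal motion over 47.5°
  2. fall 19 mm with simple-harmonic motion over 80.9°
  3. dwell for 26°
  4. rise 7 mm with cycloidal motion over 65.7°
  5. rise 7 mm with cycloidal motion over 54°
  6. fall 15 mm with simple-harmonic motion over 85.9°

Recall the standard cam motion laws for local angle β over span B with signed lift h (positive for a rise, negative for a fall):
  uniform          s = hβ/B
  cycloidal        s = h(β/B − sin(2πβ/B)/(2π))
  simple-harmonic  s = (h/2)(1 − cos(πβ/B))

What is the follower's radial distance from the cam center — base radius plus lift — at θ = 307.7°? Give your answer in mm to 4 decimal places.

seg 1 [0°–47.5°] cycloidal, h=20: full span → s += 20 → s = 20.0000
seg 2 [47.5°–128.4°] simple-harmonic, h=-19: full span → s += -19 → s = 1.0000
seg 3 [128.4°–154.4°] dwell: s stays 1.0000
seg 4 [154.4°–220.1°] cycloidal, h=7: full span → s += 7 → s = 8.0000
seg 5 [220.1°–274.1°] cycloidal, h=7: full span → s += 7 → s = 15.0000
seg 6 [274.1°–360°] simple-harmonic, h=-15: θ=307.7° here. β=33.6, B=85.9. -15/2·(1 − cos(π·0.3912)) = -4.9850 → s = 10.0150
radial distance = base radius + s = 31 + 10.0150 = 41.0150

41.0150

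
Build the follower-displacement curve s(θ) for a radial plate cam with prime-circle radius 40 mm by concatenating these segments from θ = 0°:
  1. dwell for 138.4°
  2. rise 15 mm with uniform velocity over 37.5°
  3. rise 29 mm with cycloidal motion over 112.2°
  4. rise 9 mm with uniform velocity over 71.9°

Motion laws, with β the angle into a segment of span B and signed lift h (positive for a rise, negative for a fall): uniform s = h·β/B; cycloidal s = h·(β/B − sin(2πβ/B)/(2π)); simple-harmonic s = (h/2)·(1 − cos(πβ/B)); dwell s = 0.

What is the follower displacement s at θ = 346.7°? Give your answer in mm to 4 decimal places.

seg 1 [0°–138.4°] dwell: s stays 0.0000
seg 2 [138.4°–175.9°] uniform, h=15: full span → s += 15 → s = 15.0000
seg 3 [175.9°–288.1°] cycloidal, h=29: full span → s += 29 → s = 44.0000
seg 4 [288.1°–360°] uniform, h=9: θ=346.7° here. β=58.6, B=71.9. 9·58.6/71.9 = 7.3352 → s = 51.3352

51.3352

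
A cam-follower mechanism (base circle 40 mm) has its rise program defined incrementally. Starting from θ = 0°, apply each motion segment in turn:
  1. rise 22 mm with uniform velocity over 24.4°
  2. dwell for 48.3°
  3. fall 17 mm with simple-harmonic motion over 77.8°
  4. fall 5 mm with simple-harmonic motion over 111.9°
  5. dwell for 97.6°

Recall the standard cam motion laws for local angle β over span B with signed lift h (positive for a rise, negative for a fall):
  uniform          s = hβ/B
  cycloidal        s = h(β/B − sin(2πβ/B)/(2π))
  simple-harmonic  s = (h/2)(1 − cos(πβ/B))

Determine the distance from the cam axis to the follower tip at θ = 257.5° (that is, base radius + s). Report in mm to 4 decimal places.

seg 1 [0°–24.4°] uniform, h=22: full span → s += 22 → s = 22.0000
seg 2 [24.4°–72.7°] dwell: s stays 22.0000
seg 3 [72.7°–150.5°] simple-harmonic, h=-17: full span → s += -17 → s = 5.0000
seg 4 [150.5°–262.4°] simple-harmonic, h=-5: θ=257.5° here. β=107, B=111.9. -5/2·(1 − cos(π·0.9562)) = -4.9764 → s = 0.0236
radial distance = base radius + s = 40 + 0.0236 = 40.0236

40.0236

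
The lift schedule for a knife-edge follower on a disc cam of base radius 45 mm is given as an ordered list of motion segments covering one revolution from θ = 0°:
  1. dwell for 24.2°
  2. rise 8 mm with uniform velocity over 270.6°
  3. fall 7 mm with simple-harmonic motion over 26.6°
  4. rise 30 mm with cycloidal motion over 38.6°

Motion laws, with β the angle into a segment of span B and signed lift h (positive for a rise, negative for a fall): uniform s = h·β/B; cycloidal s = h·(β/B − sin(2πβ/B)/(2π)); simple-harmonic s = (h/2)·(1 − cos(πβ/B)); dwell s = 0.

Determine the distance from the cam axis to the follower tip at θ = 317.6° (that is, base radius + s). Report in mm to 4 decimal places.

seg 1 [0°–24.2°] dwell: s stays 0.0000
seg 2 [24.2°–294.8°] uniform, h=8: full span → s += 8 → s = 8.0000
seg 3 [294.8°–321.4°] simple-harmonic, h=-7: θ=317.6° here. β=22.8, B=26.6. -7/2·(1 − cos(π·0.8571)) = -6.6534 → s = 1.3466
radial distance = base radius + s = 45 + 1.3466 = 46.3466

46.3466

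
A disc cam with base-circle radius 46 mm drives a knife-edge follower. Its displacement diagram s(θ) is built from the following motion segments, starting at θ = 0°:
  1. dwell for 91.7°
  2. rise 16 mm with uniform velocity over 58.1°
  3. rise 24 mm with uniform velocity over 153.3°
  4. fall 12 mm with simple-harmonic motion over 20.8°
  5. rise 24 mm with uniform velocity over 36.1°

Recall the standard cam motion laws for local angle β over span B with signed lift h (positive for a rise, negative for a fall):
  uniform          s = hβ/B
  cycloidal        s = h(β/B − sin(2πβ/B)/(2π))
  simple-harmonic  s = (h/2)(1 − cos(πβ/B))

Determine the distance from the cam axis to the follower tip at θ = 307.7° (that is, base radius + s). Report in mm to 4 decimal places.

seg 1 [0°–91.7°] dwell: s stays 0.0000
seg 2 [91.7°–149.8°] uniform, h=16: full span → s += 16 → s = 16.0000
seg 3 [149.8°–303.1°] uniform, h=24: full span → s += 24 → s = 40.0000
seg 4 [303.1°–323.9°] simple-harmonic, h=-12: θ=307.7° here. β=4.6, B=20.8. -12/2·(1 − cos(π·0.2212)) = -1.3908 → s = 38.6092
radial distance = base radius + s = 46 + 38.6092 = 84.6092

84.6092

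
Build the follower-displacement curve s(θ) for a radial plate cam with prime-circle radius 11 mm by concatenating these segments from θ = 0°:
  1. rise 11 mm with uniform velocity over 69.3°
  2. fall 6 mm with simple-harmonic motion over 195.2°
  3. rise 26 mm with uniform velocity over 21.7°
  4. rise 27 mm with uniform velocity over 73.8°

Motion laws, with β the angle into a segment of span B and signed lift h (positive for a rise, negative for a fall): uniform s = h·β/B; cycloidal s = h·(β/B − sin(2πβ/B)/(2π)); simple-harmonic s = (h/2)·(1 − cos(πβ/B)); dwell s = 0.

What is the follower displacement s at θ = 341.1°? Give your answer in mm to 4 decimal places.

seg 1 [0°–69.3°] uniform, h=11: full span → s += 11 → s = 11.0000
seg 2 [69.3°–264.5°] simple-harmonic, h=-6: full span → s += -6 → s = 5.0000
seg 3 [264.5°–286.2°] uniform, h=26: full span → s += 26 → s = 31.0000
seg 4 [286.2°–360°] uniform, h=27: θ=341.1° here. β=54.9, B=73.8. 27·54.9/73.8 = 20.0854 → s = 51.0854

51.0854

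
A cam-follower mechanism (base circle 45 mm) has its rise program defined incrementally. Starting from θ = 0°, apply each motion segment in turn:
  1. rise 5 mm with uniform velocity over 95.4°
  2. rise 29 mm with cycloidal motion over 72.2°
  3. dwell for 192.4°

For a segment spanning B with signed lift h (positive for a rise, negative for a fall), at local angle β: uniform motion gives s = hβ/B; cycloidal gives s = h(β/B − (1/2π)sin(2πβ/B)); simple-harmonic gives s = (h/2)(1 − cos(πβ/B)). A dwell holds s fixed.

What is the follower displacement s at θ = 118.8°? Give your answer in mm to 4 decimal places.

seg 1 [0°–95.4°] uniform, h=5: full span → s += 5 → s = 5.0000
seg 2 [95.4°–167.6°] cycloidal, h=29: θ=118.8° here. β=23.4, B=72.2. 29·(0.3241 − sin(2π·0.3241)/(2π)) = 5.2747 → s = 10.2747

10.2747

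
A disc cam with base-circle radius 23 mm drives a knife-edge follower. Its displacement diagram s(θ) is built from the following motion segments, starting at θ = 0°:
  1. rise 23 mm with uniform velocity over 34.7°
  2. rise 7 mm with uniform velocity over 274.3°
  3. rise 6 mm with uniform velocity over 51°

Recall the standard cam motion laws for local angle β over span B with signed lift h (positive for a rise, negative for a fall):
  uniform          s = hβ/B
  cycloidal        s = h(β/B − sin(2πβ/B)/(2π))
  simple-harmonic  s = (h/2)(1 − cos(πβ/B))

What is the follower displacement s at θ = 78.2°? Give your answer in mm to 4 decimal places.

seg 1 [0°–34.7°] uniform, h=23: full span → s += 23 → s = 23.0000
seg 2 [34.7°–309°] uniform, h=7: θ=78.2° here. β=43.5, B=274.3. 7·43.5/274.3 = 1.1101 → s = 24.1101

24.1101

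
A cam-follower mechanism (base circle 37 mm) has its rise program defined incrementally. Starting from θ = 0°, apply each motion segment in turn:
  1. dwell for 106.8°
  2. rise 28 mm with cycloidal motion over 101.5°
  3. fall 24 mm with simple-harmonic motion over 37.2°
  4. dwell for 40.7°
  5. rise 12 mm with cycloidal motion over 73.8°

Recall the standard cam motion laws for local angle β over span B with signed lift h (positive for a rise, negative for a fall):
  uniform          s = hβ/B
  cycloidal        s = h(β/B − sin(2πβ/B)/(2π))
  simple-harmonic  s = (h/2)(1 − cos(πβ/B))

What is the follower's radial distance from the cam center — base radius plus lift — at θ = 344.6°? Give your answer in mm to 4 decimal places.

seg 1 [0°–106.8°] dwell: s stays 0.0000
seg 2 [106.8°–208.3°] cycloidal, h=28: full span → s += 28 → s = 28.0000
seg 3 [208.3°–245.5°] simple-harmonic, h=-24: full span → s += -24 → s = 4.0000
seg 4 [245.5°–286.2°] dwell: s stays 4.0000
seg 5 [286.2°–360°] cycloidal, h=12: θ=344.6° here. β=58.4, B=73.8. 12·(0.7913 − sin(2π·0.7913)/(2π)) = 11.3418 → s = 15.3418
radial distance = base radius + s = 37 + 15.3418 = 52.3418

52.3418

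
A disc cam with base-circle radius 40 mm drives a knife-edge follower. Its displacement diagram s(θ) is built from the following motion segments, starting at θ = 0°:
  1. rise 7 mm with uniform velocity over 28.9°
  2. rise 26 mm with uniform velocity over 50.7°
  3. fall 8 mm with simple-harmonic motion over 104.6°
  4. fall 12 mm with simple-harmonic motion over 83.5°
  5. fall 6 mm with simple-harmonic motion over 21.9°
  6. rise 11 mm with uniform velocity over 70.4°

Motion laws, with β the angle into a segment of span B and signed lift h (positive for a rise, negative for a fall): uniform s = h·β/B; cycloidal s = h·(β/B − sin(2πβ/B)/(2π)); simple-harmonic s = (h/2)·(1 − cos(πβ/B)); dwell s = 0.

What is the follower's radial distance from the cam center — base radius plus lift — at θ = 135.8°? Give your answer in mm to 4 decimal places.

seg 1 [0°–28.9°] uniform, h=7: full span → s += 7 → s = 7.0000
seg 2 [28.9°–79.6°] uniform, h=26: full span → s += 26 → s = 33.0000
seg 3 [79.6°–184.2°] simple-harmonic, h=-8: θ=135.8° here. β=56.2, B=104.6. -8/2·(1 − cos(π·0.5373)) = -4.4675 → s = 28.5325
radial distance = base radius + s = 40 + 28.5325 = 68.5325

68.5325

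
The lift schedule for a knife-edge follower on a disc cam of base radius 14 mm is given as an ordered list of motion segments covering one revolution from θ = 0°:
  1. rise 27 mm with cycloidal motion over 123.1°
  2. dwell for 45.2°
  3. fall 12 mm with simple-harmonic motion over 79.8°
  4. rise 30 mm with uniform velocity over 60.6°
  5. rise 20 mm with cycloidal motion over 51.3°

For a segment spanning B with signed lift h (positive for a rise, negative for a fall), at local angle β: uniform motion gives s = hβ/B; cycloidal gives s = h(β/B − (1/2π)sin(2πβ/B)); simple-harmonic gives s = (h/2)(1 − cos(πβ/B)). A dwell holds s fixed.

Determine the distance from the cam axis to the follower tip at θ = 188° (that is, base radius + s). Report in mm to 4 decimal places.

seg 1 [0°–123.1°] cycloidal, h=27: full span → s += 27 → s = 27.0000
seg 2 [123.1°–168.3°] dwell: s stays 27.0000
seg 3 [168.3°–248.1°] simple-harmonic, h=-12: θ=188° here. β=19.7, B=79.8. -12/2·(1 − cos(π·0.2469)) = -1.7158 → s = 25.2842
radial distance = base radius + s = 14 + 25.2842 = 39.2842

39.2842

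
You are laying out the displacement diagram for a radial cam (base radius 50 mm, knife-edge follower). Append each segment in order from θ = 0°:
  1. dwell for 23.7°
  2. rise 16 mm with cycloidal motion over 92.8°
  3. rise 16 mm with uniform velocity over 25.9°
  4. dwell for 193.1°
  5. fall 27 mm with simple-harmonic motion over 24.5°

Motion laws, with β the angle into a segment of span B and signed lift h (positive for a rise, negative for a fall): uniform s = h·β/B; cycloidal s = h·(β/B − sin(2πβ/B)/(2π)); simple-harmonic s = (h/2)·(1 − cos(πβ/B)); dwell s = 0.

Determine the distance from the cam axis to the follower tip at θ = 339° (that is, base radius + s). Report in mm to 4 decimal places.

seg 1 [0°–23.7°] dwell: s stays 0.0000
seg 2 [23.7°–116.5°] cycloidal, h=16: full span → s += 16 → s = 16.0000
seg 3 [116.5°–142.4°] uniform, h=16: full span → s += 16 → s = 32.0000
seg 4 [142.4°–335.5°] dwell: s stays 32.0000
seg 5 [335.5°–360°] simple-harmonic, h=-27: θ=339° here. β=3.5, B=24.5. -27/2·(1 − cos(π·0.1429)) = -1.3369 → s = 30.6631
radial distance = base radius + s = 50 + 30.6631 = 80.6631

80.6631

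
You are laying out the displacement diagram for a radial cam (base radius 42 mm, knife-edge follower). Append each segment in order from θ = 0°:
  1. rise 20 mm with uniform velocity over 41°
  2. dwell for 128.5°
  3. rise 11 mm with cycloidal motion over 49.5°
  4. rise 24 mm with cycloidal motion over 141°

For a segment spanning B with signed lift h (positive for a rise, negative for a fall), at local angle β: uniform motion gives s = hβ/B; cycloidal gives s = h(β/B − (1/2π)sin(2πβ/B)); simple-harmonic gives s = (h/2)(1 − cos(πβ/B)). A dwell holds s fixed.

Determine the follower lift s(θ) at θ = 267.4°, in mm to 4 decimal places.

seg 1 [0°–41°] uniform, h=20: full span → s += 20 → s = 20.0000
seg 2 [41°–169.5°] dwell: s stays 20.0000
seg 3 [169.5°–219°] cycloidal, h=11: full span → s += 11 → s = 31.0000
seg 4 [219°–360°] cycloidal, h=24: θ=267.4° here. β=48.4, B=141. 24·(0.3433 − sin(2π·0.3433)/(2π)) = 5.0558 → s = 36.0558

36.0558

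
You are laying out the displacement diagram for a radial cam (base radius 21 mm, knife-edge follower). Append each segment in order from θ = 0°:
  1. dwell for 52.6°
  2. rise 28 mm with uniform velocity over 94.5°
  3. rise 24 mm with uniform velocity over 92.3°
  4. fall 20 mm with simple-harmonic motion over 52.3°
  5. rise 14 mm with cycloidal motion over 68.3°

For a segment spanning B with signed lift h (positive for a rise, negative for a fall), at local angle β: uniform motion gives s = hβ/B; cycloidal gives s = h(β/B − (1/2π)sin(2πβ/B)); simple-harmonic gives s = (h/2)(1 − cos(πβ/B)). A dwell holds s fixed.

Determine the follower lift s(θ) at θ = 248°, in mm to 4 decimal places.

seg 1 [0°–52.6°] dwell: s stays 0.0000
seg 2 [52.6°–147.1°] uniform, h=28: full span → s += 28 → s = 28.0000
seg 3 [147.1°–239.4°] uniform, h=24: full span → s += 24 → s = 52.0000
seg 4 [239.4°–291.7°] simple-harmonic, h=-20: θ=248° here. β=8.6, B=52.3. -20/2·(1 − cos(π·0.1644)) = -1.3049 → s = 50.6951

50.6951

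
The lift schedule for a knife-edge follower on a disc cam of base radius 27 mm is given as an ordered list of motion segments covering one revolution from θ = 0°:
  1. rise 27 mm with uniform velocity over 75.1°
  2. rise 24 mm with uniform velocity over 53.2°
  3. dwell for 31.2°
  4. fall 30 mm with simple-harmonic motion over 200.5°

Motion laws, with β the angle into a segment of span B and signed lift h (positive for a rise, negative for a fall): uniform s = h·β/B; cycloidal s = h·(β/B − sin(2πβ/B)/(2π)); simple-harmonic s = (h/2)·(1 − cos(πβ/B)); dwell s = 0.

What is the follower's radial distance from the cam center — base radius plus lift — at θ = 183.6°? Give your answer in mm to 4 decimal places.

seg 1 [0°–75.1°] uniform, h=27: full span → s += 27 → s = 27.0000
seg 2 [75.1°–128.3°] uniform, h=24: full span → s += 24 → s = 51.0000
seg 3 [128.3°–159.5°] dwell: s stays 51.0000
seg 4 [159.5°–360°] simple-harmonic, h=-30: θ=183.6° here. β=24.1, B=200.5. -30/2·(1 − cos(π·0.1202)) = -1.0568 → s = 49.9432
radial distance = base radius + s = 27 + 49.9432 = 76.9432

76.9432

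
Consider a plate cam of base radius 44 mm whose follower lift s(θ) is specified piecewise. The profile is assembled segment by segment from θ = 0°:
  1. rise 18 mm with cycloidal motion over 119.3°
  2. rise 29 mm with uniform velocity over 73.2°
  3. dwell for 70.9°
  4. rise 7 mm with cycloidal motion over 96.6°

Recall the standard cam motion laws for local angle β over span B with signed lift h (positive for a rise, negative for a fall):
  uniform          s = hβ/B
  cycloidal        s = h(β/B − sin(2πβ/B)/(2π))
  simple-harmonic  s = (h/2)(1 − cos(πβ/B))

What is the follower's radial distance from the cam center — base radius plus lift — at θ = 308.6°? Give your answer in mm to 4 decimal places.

seg 1 [0°–119.3°] cycloidal, h=18: full span → s += 18 → s = 18.0000
seg 2 [119.3°–192.5°] uniform, h=29: full span → s += 29 → s = 47.0000
seg 3 [192.5°–263.4°] dwell: s stays 47.0000
seg 4 [263.4°–360°] cycloidal, h=7: θ=308.6° here. β=45.2, B=96.6. 7·(0.4679 − sin(2π·0.4679)/(2π)) = 3.0522 → s = 50.0522
radial distance = base radius + s = 44 + 50.0522 = 94.0522

94.0522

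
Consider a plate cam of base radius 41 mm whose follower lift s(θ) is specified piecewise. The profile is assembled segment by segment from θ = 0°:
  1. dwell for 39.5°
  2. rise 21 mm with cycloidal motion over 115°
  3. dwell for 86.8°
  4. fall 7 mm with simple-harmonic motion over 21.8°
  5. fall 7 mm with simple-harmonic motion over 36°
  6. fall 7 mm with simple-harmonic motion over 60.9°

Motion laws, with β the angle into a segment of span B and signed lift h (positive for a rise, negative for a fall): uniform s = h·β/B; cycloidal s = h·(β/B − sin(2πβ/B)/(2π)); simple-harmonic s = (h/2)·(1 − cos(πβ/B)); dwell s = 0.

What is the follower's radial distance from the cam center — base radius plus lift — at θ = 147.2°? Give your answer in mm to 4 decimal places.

seg 1 [0°–39.5°] dwell: s stays 0.0000
seg 2 [39.5°–154.5°] cycloidal, h=21: θ=147.2° here. β=107.7, B=115. 21·(0.9365 − sin(2π·0.9365)/(2π)) = 20.9649 → s = 20.9649
radial distance = base radius + s = 41 + 20.9649 = 61.9649

61.9649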